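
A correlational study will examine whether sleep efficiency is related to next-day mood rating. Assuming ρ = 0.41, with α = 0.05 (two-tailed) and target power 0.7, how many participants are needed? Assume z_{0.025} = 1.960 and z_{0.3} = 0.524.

n = 36

Fisher's z: C = ½·ln((1+r)/(1−r)) = ½·ln(2.3898) = 0.4356.
n = ((z_{α/2} + z_β)/C)² + 3.
(1.960 + 0.524) / 0.4356 = 2.484 / 0.4356 = 5.702.
n = 5.702² + 3 = 32.52 + 3 = 35.5.
Round up.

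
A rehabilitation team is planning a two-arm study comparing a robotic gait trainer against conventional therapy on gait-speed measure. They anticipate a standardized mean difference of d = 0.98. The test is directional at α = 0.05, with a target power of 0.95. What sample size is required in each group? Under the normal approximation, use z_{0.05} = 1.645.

For two independent groups with equal n: n = 2·((z_{α} + z_β) / d)².
z_{α} + z_β = 1.645 + 1.645 = 3.290.
n = 2 × (3.290 / 0.98)² = 2 × 3.357² = 2 × 11.27 = 22.5.
Round up to the next whole participant.

n = 23 per group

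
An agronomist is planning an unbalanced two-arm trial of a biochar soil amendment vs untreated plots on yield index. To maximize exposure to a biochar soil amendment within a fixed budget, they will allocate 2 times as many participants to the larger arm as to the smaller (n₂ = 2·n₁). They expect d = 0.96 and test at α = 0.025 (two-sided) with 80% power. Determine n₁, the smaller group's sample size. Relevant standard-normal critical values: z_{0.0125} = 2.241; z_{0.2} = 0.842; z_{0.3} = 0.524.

With allocation ratio k = n₂/n₁ = 2, Var(x̄₁−x̄₂) = σ²(1/n₁ + 1/(k·n₁)) = σ²·(k+1)/(k·n₁).
So n₁ = (1 + 1/k)·((z_{α/2} + z_β)/d)² = 1.500 × (3.083/0.96)².
n₁ = 1.500 × 10.31 = 15.5.
Round up: n₁ = 16, giving n₂ = 2 × 16 = 32.

n₁ = 16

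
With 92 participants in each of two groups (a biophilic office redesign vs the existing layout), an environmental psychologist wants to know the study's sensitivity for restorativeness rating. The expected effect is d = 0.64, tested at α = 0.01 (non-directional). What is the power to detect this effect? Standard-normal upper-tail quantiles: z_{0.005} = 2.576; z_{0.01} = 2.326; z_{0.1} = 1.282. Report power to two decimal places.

For two equal groups, power = Φ(d·√(n/2) − z_{α/2}).
d·√(n/2) = 0.64 × √(92/2) = 0.64 × 6.782 = 4.341.
z_β = 4.341 − 2.576 = 1.765.
Power = Φ(1.765) = 0.961.

power ≈ 0.96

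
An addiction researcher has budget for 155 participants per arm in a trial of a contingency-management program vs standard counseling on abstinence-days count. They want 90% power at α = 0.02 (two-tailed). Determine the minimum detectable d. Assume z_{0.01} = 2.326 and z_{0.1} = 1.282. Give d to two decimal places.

For two independent groups of n = 155 each: d_min = (z_{α/2} + z_β)·√(2/n).
z-sum = 2.326 + 1.282 = 3.608.
d_min = 3.608 × √(2/155) = 3.608 × 0.1136 = 0.410.

d_min ≈ 0.41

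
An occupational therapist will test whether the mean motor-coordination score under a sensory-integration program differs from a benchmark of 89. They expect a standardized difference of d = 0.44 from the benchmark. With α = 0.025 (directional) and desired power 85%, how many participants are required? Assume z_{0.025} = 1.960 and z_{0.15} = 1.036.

n = 47

For a one-sample test: n = ((z_{α} + z_β) / d)².
z_{α} + z_β = 1.960 + 1.036 = 2.996.
n = (2.996 / 0.44)² = 6.809² = 46.36.
Round up.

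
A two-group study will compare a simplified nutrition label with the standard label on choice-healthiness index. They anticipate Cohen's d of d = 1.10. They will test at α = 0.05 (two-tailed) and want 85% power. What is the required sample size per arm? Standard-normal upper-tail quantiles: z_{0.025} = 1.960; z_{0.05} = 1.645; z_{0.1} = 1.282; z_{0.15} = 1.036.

n = 15 per group

For two independent groups with equal n: n = 2·((z_{α/2} + z_β) / d)².
z_{α/2} + z_β = 1.960 + 1.036 = 2.996.
n = 2 × (2.996 / 1.10)² = 2 × 2.724² = 2 × 7.42 = 14.8.
Round up to the next whole participant.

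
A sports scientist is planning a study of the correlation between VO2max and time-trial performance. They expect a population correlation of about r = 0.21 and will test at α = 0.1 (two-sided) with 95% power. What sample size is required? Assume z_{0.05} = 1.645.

n = 242

Fisher's z: C = ½·ln((1+r)/(1−r)) = ½·ln(1.5316) = 0.2132.
n = ((z_{α/2} + z_β)/C)² + 3.
(1.645 + 1.645) / 0.2132 = 3.290 / 0.2132 = 15.432.
n = 15.432² + 3 = 238.13 + 3 = 241.1.
Round up.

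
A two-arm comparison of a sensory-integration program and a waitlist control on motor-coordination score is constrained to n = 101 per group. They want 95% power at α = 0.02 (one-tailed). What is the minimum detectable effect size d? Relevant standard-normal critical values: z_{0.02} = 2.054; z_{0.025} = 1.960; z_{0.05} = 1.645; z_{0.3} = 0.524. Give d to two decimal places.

d_min ≈ 0.52

For two independent groups of n = 101 each: d_min = (z_{α} + z_β)·√(2/n).
z-sum = 2.054 + 1.645 = 3.699.
d_min = 3.699 × √(2/101) = 3.699 × 0.1407 = 0.521.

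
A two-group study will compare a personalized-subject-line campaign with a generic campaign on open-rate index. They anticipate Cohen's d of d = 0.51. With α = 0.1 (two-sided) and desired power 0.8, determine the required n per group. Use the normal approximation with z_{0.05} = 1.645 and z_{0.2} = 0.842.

For two independent groups with equal n: n = 2·((z_{α/2} + z_β) / d)².
z_{α/2} + z_β = 1.645 + 0.842 = 2.487.
n = 2 × (2.487 / 0.51)² = 2 × 4.876² = 2 × 23.78 = 47.6.
Round up to the next whole participant.

n = 48 per group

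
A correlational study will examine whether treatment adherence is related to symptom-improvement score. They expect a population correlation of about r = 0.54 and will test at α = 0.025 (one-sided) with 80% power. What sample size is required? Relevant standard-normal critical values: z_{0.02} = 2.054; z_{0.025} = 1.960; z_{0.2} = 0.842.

n = 25

Fisher's z: C = ½·ln((1+r)/(1−r)) = ½·ln(3.3478) = 0.6042.
n = ((z_{α} + z_β)/C)² + 3.
(1.960 + 0.842) / 0.6042 = 2.802 / 0.6042 = 4.638.
n = 4.638² + 3 = 21.51 + 3 = 24.5.
Round up.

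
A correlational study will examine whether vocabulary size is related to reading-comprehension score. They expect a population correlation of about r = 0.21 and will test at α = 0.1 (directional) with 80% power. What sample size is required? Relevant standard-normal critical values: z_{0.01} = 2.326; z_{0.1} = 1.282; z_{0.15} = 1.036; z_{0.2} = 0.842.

n = 103

Fisher's z: C = ½·ln((1+r)/(1−r)) = ½·ln(1.5316) = 0.2132.
n = ((z_{α} + z_β)/C)² + 3.
(1.282 + 0.842) / 0.2132 = 2.124 / 0.2132 = 9.962.
n = 9.962² + 3 = 99.25 + 3 = 102.3.
Round up.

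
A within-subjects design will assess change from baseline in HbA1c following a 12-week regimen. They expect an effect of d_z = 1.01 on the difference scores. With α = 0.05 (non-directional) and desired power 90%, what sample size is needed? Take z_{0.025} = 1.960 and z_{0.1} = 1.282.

n = 11 pairs

For a paired (one-sample on differences) test: n = ((z_{α/2} + z_β) / d)².
z_{α/2} + z_β = 1.960 + 1.282 = 3.242.
n = (3.242 / 1.01)² = 3.210² = 10.30.
Round up.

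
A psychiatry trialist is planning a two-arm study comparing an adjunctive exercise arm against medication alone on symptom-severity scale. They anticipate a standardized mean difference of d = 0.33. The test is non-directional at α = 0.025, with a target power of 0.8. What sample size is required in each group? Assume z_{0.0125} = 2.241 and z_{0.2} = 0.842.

n = 175 per group

For two independent groups with equal n: n = 2·((z_{α/2} + z_β) / d)².
z_{α/2} + z_β = 2.241 + 0.842 = 3.083.
n = 2 × (3.083 / 0.33)² = 2 × 9.342² = 2 × 87.28 = 174.6.
Round up to the next whole participant.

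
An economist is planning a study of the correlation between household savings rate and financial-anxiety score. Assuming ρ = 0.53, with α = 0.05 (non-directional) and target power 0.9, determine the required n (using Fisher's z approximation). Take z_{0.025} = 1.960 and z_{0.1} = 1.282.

Fisher's z: C = ½·ln((1+r)/(1−r)) = ½·ln(3.2553) = 0.5901.
n = ((z_{α/2} + z_β)/C)² + 3.
(1.960 + 1.282) / 0.5901 = 3.242 / 0.5901 = 5.494.
n = 5.494² + 3 = 30.18 + 3 = 33.2.
Round up.

n = 34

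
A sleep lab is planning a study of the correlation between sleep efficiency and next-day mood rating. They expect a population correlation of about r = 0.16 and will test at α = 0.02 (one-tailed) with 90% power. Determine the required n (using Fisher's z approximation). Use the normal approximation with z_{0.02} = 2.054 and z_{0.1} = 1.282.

n = 431

Fisher's z: C = ½·ln((1+r)/(1−r)) = ½·ln(1.3810) = 0.1614.
n = ((z_{α} + z_β)/C)² + 3.
(2.054 + 1.282) / 0.1614 = 3.336 / 0.1614 = 20.669.
n = 20.669² + 3 = 427.21 + 3 = 430.2.
Round up.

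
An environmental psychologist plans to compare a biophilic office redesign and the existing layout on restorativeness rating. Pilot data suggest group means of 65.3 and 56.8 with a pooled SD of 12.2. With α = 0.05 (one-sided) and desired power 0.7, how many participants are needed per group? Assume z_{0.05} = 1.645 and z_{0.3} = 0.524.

Cohen's d = |M₁ − M₂| / SD_pooled = |65.3 − 56.8| / 12.2 = 8.5 / 12.2 = 0.697.
For two independent groups with equal n: n = 2·((z_{α} + z_β) / d)².
z_{α} + z_β = 1.645 + 0.524 = 2.169.
n = 2 × (2.169 / 0.697)² = 2 × 3.112² = 2 × 9.68 = 19.4.
Round up to the next whole participant.

n = 20 per group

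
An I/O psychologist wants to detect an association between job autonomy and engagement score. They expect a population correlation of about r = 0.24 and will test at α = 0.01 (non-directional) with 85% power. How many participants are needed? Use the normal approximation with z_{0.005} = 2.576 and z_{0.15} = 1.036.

n = 221

Fisher's z: C = ½·ln((1+r)/(1−r)) = ½·ln(1.6316) = 0.2448.
n = ((z_{α/2} + z_β)/C)² + 3.
(2.576 + 1.036) / 0.2448 = 3.612 / 0.2448 = 14.755.
n = 14.755² + 3 = 217.71 + 3 = 220.7.
Round up.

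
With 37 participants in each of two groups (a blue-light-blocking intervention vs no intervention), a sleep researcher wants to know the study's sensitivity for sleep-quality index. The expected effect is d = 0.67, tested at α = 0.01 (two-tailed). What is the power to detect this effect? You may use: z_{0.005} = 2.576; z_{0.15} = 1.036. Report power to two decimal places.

power ≈ 0.62

For two equal groups, power = Φ(d·√(n/2) − z_{α/2}).
d·√(n/2) = 0.67 × √(37/2) = 0.67 × 4.301 = 2.882.
z_β = 2.882 − 2.576 = 0.306.
Power = Φ(0.306) = 0.620.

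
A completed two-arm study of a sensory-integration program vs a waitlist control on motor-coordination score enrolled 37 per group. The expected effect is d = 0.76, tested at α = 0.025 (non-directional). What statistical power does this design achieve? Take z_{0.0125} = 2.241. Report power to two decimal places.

For two equal groups, power = Φ(d·√(n/2) − z_{α/2}).
d·√(n/2) = 0.76 × √(37/2) = 0.76 × 4.301 = 3.269.
z_β = 3.269 − 2.241 = 1.028.
Power = Φ(1.028) = 0.848.

power ≈ 0.85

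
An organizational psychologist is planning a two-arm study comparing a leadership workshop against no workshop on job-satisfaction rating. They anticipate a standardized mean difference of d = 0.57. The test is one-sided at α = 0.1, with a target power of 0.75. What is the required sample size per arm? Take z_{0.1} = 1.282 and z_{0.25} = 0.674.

For two independent groups with equal n: n = 2·((z_{α} + z_β) / d)².
z_{α} + z_β = 1.282 + 0.674 = 1.956.
n = 2 × (1.956 / 0.57)² = 2 × 3.432² = 2 × 11.78 = 23.6.
Round up to the next whole participant.

n = 24 per group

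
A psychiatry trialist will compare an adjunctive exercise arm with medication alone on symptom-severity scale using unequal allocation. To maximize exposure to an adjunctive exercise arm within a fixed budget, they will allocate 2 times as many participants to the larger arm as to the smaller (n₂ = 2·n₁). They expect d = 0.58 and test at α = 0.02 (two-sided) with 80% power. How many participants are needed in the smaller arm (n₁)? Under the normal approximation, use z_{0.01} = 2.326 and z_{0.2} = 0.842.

n₁ = 45

With allocation ratio k = n₂/n₁ = 2, Var(x̄₁−x̄₂) = σ²(1/n₁ + 1/(k·n₁)) = σ²·(k+1)/(k·n₁).
So n₁ = (1 + 1/k)·((z_{α/2} + z_β)/d)² = 1.500 × (3.168/0.58)².
n₁ = 1.500 × 29.83 = 44.8.
Round up: n₁ = 45, giving n₂ = 2 × 45 = 90.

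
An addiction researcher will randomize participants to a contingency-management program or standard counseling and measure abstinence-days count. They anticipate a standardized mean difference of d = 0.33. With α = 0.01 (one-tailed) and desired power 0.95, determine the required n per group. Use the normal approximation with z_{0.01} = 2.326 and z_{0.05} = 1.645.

n = 290 per group

For two independent groups with equal n: n = 2·((z_{α} + z_β) / d)².
z_{α} + z_β = 2.326 + 1.645 = 3.971.
n = 2 × (3.971 / 0.33)² = 2 × 12.033² = 2 × 144.80 = 289.6.
Round up to the next whole participant.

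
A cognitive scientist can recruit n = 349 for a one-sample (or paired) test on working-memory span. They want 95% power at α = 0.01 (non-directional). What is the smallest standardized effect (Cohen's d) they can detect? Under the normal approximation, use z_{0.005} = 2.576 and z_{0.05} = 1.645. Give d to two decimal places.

For a single sample (or paired design) of n = 349: d_min = (z_{α/2} + z_β)/√n.
z-sum = 2.576 + 1.645 = 4.221.
d_min = 4.221 / √349 = 4.221 / 18.682 = 0.226.

d_min ≈ 0.23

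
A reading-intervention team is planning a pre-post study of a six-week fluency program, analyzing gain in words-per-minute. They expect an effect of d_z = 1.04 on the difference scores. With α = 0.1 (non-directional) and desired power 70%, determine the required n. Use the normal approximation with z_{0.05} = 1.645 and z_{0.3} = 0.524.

For a paired (one-sample on differences) test: n = ((z_{α/2} + z_β) / d)².
z_{α/2} + z_β = 1.645 + 0.524 = 2.169.
n = (2.169 / 1.04)² = 2.086² = 4.35.
Round up.

n = 5 pairs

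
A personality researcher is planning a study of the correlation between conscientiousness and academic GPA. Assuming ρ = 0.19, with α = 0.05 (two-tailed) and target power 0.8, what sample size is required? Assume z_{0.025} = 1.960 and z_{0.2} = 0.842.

Fisher's z: C = ½·ln((1+r)/(1−r)) = ½·ln(1.4691) = 0.1923.
n = ((z_{α/2} + z_β)/C)² + 3.
(1.960 + 0.842) / 0.1923 = 2.802 / 0.1923 = 14.571.
n = 14.571² + 3 = 212.31 + 3 = 215.3.
Round up.

n = 216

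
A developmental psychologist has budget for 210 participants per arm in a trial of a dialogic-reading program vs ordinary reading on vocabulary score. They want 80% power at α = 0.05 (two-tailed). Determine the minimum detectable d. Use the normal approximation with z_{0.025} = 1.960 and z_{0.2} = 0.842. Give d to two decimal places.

d_min ≈ 0.27

For two independent groups of n = 210 each: d_min = (z_{α/2} + z_β)·√(2/n).
z-sum = 1.960 + 0.842 = 2.802.
d_min = 2.802 × √(2/210) = 2.802 × 0.0976 = 0.273.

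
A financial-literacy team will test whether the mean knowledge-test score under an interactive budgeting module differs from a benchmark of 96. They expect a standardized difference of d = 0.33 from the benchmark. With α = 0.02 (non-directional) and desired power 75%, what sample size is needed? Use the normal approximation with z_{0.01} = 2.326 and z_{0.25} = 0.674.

n = 83

For a one-sample test: n = ((z_{α/2} + z_β) / d)².
z_{α/2} + z_β = 2.326 + 0.674 = 3.000.
n = (3.000 / 0.33)² = 9.091² = 82.64.
Round up.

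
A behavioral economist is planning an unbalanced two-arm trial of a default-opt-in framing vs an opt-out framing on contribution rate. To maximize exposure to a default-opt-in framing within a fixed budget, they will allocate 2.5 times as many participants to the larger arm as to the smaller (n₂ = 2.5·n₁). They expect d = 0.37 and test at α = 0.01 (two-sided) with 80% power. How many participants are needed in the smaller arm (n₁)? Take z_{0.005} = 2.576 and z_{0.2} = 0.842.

With allocation ratio k = n₂/n₁ = 2.5, Var(x̄₁−x̄₂) = σ²(1/n₁ + 1/(k·n₁)) = σ²·(k+1)/(k·n₁).
So n₁ = (1 + 1/k)·((z_{α/2} + z_β)/d)² = 1.400 × (3.418/0.37)².
n₁ = 1.400 × 85.34 = 119.5.
Round up: n₁ = 120, giving n₂ = 2.5 × 120 = 300.

n₁ = 120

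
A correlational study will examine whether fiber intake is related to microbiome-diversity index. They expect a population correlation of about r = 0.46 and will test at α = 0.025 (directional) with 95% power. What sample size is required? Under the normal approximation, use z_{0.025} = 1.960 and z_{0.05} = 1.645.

n = 56

Fisher's z: C = ½·ln((1+r)/(1−r)) = ½·ln(2.7037) = 0.4973.
n = ((z_{α} + z_β)/C)² + 3.
(1.960 + 1.645) / 0.4973 = 3.605 / 0.4973 = 7.249.
n = 7.249² + 3 = 52.55 + 3 = 55.6.
Round up.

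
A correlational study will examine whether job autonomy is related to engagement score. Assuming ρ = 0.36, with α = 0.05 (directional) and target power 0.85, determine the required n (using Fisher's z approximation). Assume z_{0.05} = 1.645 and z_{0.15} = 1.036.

n = 54

Fisher's z: C = ½·ln((1+r)/(1−r)) = ½·ln(2.1250) = 0.3769.
n = ((z_{α} + z_β)/C)² + 3.
(1.645 + 1.036) / 0.3769 = 2.681 / 0.3769 = 7.113.
n = 7.113² + 3 = 50.60 + 3 = 53.6.
Round up.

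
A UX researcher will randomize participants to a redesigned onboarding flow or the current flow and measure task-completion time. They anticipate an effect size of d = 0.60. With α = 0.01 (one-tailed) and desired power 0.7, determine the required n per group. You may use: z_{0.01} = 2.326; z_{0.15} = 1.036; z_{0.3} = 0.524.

For two independent groups with equal n: n = 2·((z_{α} + z_β) / d)².
z_{α} + z_β = 2.326 + 0.524 = 2.850.
n = 2 × (2.850 / 0.60)² = 2 × 4.750² = 2 × 22.56 = 45.1.
Round up to the next whole participant.

n = 46 per group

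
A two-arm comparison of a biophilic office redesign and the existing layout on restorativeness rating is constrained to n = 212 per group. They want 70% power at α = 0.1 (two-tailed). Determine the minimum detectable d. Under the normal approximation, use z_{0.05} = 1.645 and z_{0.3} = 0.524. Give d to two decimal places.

d_min ≈ 0.21

For two independent groups of n = 212 each: d_min = (z_{α/2} + z_β)·√(2/n).
z-sum = 1.645 + 0.524 = 2.169.
d_min = 2.169 × √(2/212) = 2.169 × 0.0971 = 0.211.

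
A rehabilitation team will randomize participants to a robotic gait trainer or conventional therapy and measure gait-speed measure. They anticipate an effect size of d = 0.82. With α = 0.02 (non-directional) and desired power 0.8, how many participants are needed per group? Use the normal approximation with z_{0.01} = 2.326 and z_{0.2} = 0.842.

n = 30 per group

For two independent groups with equal n: n = 2·((z_{α/2} + z_β) / d)².
z_{α/2} + z_β = 2.326 + 0.842 = 3.168.
n = 2 × (3.168 / 0.82)² = 2 × 3.863² = 2 × 14.93 = 29.9.
Round up to the next whole participant.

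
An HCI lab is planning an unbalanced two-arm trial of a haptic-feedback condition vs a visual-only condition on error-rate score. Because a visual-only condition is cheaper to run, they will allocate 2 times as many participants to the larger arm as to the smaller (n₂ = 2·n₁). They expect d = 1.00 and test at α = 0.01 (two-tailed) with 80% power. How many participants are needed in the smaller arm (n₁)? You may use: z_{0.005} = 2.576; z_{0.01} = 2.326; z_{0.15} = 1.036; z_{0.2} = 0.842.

n₁ = 18

With allocation ratio k = n₂/n₁ = 2, Var(x̄₁−x̄₂) = σ²(1/n₁ + 1/(k·n₁)) = σ²·(k+1)/(k·n₁).
So n₁ = (1 + 1/k)·((z_{α/2} + z_β)/d)² = 1.500 × (3.418/1.00)².
n₁ = 1.500 × 11.68 = 17.5.
Round up: n₁ = 18, giving n₂ = 2 × 18 = 36.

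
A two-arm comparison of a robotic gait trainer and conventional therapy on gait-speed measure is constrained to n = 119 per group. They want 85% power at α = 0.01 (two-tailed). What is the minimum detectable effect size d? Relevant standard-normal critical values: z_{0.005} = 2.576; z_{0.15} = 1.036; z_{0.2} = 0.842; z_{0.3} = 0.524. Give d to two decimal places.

d_min ≈ 0.47

For two independent groups of n = 119 each: d_min = (z_{α/2} + z_β)·√(2/n).
z-sum = 2.576 + 1.036 = 3.612.
d_min = 3.612 × √(2/119) = 3.612 × 0.1296 = 0.468.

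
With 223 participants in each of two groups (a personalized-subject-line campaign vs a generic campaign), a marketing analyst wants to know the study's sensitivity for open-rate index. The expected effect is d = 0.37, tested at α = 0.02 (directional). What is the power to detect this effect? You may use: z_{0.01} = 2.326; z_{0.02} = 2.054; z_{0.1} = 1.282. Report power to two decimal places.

power ≈ 0.97

For two equal groups, power = Φ(d·√(n/2) − z_{α}).
d·√(n/2) = 0.37 × √(223/2) = 0.37 × 10.559 = 3.907.
z_β = 3.907 − 2.054 = 1.853.
Power = Φ(1.853) = 0.968.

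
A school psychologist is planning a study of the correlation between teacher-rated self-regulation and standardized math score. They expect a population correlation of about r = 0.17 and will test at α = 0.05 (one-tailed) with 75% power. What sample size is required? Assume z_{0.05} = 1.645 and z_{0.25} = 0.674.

n = 186

Fisher's z: C = ½·ln((1+r)/(1−r)) = ½·ln(1.4096) = 0.1717.
n = ((z_{α} + z_β)/C)² + 3.
(1.645 + 0.674) / 0.1717 = 2.319 / 0.1717 = 13.506.
n = 13.506² + 3 = 182.42 + 3 = 185.4.
Round up.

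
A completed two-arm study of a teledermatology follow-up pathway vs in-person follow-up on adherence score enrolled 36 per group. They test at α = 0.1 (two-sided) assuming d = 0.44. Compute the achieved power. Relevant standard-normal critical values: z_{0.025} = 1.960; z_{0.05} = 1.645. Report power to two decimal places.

power ≈ 0.59

For two equal groups, power = Φ(d·√(n/2) − z_{α/2}).
d·√(n/2) = 0.44 × √(36/2) = 0.44 × 4.243 = 1.867.
z_β = 1.867 − 1.645 = 0.222.
Power = Φ(0.222) = 0.588.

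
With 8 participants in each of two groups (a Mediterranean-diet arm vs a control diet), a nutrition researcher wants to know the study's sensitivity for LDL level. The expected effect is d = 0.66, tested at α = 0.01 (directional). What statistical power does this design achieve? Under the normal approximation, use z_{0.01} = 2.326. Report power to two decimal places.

power ≈ 0.16

For two equal groups, power = Φ(d·√(n/2) − z_{α}).
d·√(n/2) = 0.66 × √(8/2) = 0.66 × 2.000 = 1.320.
z_β = 1.320 − 2.326 = -1.006.
Power = Φ(-1.006) = 0.157.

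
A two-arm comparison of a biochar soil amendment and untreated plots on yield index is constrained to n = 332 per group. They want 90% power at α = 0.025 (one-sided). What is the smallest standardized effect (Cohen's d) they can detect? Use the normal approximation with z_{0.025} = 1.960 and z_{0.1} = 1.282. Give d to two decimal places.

d_min ≈ 0.25

For two independent groups of n = 332 each: d_min = (z_{α} + z_β)·√(2/n).
z-sum = 1.960 + 1.282 = 3.242.
d_min = 3.242 × √(2/332) = 3.242 × 0.0776 = 0.252.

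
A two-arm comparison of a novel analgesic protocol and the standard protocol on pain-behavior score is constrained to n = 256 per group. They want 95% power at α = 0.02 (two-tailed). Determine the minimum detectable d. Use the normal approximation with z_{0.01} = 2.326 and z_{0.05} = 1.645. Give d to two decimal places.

d_min ≈ 0.35

For two independent groups of n = 256 each: d_min = (z_{α/2} + z_β)·√(2/n).
z-sum = 2.326 + 1.645 = 3.971.
d_min = 3.971 × √(2/256) = 3.971 × 0.0884 = 0.351.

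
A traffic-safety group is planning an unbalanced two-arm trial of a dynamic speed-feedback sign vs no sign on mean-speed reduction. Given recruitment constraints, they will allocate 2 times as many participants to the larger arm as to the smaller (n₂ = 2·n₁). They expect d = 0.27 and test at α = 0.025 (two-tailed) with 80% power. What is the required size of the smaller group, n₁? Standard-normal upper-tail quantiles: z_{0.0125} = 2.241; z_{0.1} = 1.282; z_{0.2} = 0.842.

n₁ = 196

With allocation ratio k = n₂/n₁ = 2, Var(x̄₁−x̄₂) = σ²(1/n₁ + 1/(k·n₁)) = σ²·(k+1)/(k·n₁).
So n₁ = (1 + 1/k)·((z_{α/2} + z_β)/d)² = 1.500 × (3.083/0.27)².
n₁ = 1.500 × 130.38 = 195.6.
Round up: n₁ = 196, giving n₂ = 2 × 196 = 392.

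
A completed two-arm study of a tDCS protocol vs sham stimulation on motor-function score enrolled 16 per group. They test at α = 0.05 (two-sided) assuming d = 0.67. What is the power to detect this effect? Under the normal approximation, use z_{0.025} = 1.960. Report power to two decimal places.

power ≈ 0.47

For two equal groups, power = Φ(d·√(n/2) − z_{α/2}).
d·√(n/2) = 0.67 × √(16/2) = 0.67 × 2.828 = 1.895.
z_β = 1.895 − 1.960 = -0.065.
Power = Φ(-0.065) = 0.474.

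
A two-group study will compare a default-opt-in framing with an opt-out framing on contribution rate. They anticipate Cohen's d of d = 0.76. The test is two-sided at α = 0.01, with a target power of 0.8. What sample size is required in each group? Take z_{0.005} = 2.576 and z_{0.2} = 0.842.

For two independent groups with equal n: n = 2·((z_{α/2} + z_β) / d)².
z_{α/2} + z_β = 2.576 + 0.842 = 3.418.
n = 2 × (3.418 / 0.76)² = 2 × 4.497² = 2 × 20.23 = 40.5.
Round up to the next whole participant.

n = 41 per group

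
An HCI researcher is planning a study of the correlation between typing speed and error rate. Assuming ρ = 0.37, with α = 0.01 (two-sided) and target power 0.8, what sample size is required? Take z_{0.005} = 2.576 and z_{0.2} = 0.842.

Fisher's z: C = ½·ln((1+r)/(1−r)) = ½·ln(2.1746) = 0.3884.
n = ((z_{α/2} + z_β)/C)² + 3.
(2.576 + 0.842) / 0.3884 = 3.418 / 0.3884 = 8.800.
n = 8.800² + 3 = 77.44 + 3 = 80.4.
Round up.

n = 81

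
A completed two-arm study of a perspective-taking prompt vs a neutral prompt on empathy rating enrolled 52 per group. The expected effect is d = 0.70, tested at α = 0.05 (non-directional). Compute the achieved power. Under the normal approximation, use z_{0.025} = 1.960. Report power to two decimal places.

power ≈ 0.95

For two equal groups, power = Φ(d·√(n/2) − z_{α/2}).
d·√(n/2) = 0.70 × √(52/2) = 0.70 × 5.099 = 3.569.
z_β = 3.569 − 1.960 = 1.609.
Power = Φ(1.609) = 0.946.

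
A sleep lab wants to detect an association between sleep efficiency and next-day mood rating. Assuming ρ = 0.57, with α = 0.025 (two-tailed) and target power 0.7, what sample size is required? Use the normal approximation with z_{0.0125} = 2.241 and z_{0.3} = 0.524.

n = 22

Fisher's z: C = ½·ln((1+r)/(1−r)) = ½·ln(3.6512) = 0.6475.
n = ((z_{α/2} + z_β)/C)² + 3.
(2.241 + 0.524) / 0.6475 = 2.765 / 0.6475 = 4.270.
n = 4.270² + 3 = 18.24 + 3 = 21.2.
Round up.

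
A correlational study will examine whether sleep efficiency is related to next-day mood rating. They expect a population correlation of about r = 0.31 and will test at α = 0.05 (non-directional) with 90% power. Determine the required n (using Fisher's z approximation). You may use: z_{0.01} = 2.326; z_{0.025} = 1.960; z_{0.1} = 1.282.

n = 106

Fisher's z: C = ½·ln((1+r)/(1−r)) = ½·ln(1.8986) = 0.3205.
n = ((z_{α/2} + z_β)/C)² + 3.
(1.960 + 1.282) / 0.3205 = 3.242 / 0.3205 = 10.115.
n = 10.115² + 3 = 102.32 + 3 = 105.3.
Round up.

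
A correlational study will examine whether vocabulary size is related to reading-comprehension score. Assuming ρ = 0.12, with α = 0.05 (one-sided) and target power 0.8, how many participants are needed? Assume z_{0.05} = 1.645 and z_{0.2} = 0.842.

Fisher's z: C = ½·ln((1+r)/(1−r)) = ½·ln(1.2727) = 0.1206.
n = ((z_{α} + z_β)/C)² + 3.
(1.645 + 0.842) / 0.1206 = 2.487 / 0.1206 = 20.622.
n = 20.622² + 3 = 425.26 + 3 = 428.3.
Round up.

n = 429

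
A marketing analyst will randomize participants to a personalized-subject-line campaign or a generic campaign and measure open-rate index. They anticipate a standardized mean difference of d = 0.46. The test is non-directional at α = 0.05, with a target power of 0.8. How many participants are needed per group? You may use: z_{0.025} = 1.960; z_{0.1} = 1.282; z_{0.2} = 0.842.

n = 75 per group

For two independent groups with equal n: n = 2·((z_{α/2} + z_β) / d)².
z_{α/2} + z_β = 1.960 + 0.842 = 2.802.
n = 2 × (2.802 / 0.46)² = 2 × 6.091² = 2 × 37.10 = 74.2.
Round up to the next whole participant.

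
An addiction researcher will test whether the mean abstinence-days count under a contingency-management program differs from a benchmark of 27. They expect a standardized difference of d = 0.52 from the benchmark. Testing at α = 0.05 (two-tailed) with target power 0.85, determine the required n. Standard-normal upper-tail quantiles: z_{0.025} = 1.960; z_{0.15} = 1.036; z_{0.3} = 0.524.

For a one-sample test: n = ((z_{α/2} + z_β) / d)².
z_{α/2} + z_β = 1.960 + 1.036 = 2.996.
n = (2.996 / 0.52)² = 5.762² = 33.20.
Round up.

n = 34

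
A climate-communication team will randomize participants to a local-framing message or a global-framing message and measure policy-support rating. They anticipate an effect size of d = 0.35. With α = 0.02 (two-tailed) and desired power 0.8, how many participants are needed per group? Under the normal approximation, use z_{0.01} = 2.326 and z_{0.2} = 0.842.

For two independent groups with equal n: n = 2·((z_{α/2} + z_β) / d)².
z_{α/2} + z_β = 2.326 + 0.842 = 3.168.
n = 2 × (3.168 / 0.35)² = 2 × 9.051² = 2 × 81.93 = 163.9.
Round up to the next whole participant.

n = 164 per group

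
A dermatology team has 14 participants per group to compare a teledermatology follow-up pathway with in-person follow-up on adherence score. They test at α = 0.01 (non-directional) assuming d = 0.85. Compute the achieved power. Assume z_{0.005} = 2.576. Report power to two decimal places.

For two equal groups, power = Φ(d·√(n/2) − z_{α/2}).
d·√(n/2) = 0.85 × √(14/2) = 0.85 × 2.646 = 2.249.
z_β = 2.249 − 2.576 = -0.327.
Power = Φ(-0.327) = 0.372.

power ≈ 0.37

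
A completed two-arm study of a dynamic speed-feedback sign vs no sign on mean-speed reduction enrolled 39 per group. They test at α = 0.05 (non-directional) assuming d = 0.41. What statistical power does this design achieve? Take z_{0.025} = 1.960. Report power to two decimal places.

For two equal groups, power = Φ(d·√(n/2) − z_{α/2}).
d·√(n/2) = 0.41 × √(39/2) = 0.41 × 4.416 = 1.811.
z_β = 1.811 − 1.960 = -0.149.
Power = Φ(-0.149) = 0.441.

power ≈ 0.44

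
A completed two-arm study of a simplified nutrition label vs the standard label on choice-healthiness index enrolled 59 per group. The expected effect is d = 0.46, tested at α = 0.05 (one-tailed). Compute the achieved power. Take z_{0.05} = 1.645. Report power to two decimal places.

For two equal groups, power = Φ(d·√(n/2) − z_{α}).
d·√(n/2) = 0.46 × √(59/2) = 0.46 × 5.431 = 2.498.
z_β = 2.498 − 1.645 = 0.853.
Power = Φ(0.853) = 0.803.

power ≈ 0.80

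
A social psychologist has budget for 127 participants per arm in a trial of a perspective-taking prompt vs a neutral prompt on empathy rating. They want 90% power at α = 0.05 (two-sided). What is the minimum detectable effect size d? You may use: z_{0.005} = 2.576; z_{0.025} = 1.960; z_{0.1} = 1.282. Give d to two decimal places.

For two independent groups of n = 127 each: d_min = (z_{α/2} + z_β)·√(2/n).
z-sum = 1.960 + 1.282 = 3.242.
d_min = 3.242 × √(2/127) = 3.242 × 0.1255 = 0.407.

d_min ≈ 0.41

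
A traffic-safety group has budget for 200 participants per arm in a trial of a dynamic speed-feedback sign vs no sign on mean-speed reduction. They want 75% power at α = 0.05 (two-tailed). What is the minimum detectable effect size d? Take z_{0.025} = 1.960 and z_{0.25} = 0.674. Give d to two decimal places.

For two independent groups of n = 200 each: d_min = (z_{α/2} + z_β)·√(2/n).
z-sum = 1.960 + 0.674 = 2.634.
d_min = 2.634 × √(2/200) = 2.634 × 0.1000 = 0.263.

d_min ≈ 0.26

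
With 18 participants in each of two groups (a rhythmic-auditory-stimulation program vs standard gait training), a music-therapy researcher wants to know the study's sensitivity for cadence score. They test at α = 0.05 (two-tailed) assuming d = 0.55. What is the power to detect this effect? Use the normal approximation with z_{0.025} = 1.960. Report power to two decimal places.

For two equal groups, power = Φ(d·√(n/2) − z_{α/2}).
d·√(n/2) = 0.55 × √(18/2) = 0.55 × 3.000 = 1.650.
z_β = 1.650 − 1.960 = -0.310.
Power = Φ(-0.310) = 0.378.

power ≈ 0.38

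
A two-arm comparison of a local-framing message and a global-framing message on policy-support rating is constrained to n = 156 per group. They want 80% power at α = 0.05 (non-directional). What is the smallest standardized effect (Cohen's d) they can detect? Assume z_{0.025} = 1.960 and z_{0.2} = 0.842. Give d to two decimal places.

d_min ≈ 0.32

For two independent groups of n = 156 each: d_min = (z_{α/2} + z_β)·√(2/n).
z-sum = 1.960 + 0.842 = 2.802.
d_min = 2.802 × √(2/156) = 2.802 × 0.1132 = 0.317.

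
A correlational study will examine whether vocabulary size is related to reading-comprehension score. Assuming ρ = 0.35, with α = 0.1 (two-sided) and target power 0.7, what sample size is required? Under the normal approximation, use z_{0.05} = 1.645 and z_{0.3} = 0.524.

n = 39

Fisher's z: C = ½·ln((1+r)/(1−r)) = ½·ln(2.0769) = 0.3654.
n = ((z_{α/2} + z_β)/C)² + 3.
(1.645 + 0.524) / 0.3654 = 2.169 / 0.3654 = 5.936.
n = 5.936² + 3 = 35.24 + 3 = 38.2.
Round up.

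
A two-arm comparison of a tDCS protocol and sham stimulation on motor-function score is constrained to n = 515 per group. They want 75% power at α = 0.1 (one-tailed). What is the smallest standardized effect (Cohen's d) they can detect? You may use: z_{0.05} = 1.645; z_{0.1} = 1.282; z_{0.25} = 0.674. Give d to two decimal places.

For two independent groups of n = 515 each: d_min = (z_{α} + z_β)·√(2/n).
z-sum = 1.282 + 0.674 = 1.956.
d_min = 1.956 × √(2/515) = 1.956 × 0.0623 = 0.122.

d_min ≈ 0.12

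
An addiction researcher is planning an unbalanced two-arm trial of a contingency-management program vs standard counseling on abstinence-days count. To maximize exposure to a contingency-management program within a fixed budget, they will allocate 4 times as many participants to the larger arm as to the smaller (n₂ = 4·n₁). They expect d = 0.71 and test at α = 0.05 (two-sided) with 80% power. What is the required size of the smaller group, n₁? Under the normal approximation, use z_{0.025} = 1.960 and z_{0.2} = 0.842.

n₁ = 20

With allocation ratio k = n₂/n₁ = 4, Var(x̄₁−x̄₂) = σ²(1/n₁ + 1/(k·n₁)) = σ²·(k+1)/(k·n₁).
So n₁ = (1 + 1/k)·((z_{α/2} + z_β)/d)² = 1.250 × (2.802/0.71)².
n₁ = 1.250 × 15.57 = 19.5.
Round up: n₁ = 20, giving n₂ = 4 × 20 = 80.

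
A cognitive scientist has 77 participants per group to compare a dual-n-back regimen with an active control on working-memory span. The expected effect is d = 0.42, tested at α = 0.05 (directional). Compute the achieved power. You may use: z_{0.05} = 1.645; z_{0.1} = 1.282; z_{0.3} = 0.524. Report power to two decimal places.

power ≈ 0.83

For two equal groups, power = Φ(d·√(n/2) − z_{α}).
d·√(n/2) = 0.42 × √(77/2) = 0.42 × 6.205 = 2.606.
z_β = 2.606 − 1.645 = 0.961.
Power = Φ(0.961) = 0.832.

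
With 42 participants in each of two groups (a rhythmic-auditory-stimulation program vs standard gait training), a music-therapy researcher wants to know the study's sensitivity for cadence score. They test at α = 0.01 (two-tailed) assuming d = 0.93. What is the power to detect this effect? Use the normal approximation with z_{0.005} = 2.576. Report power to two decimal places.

For two equal groups, power = Φ(d·√(n/2) − z_{α/2}).
d·√(n/2) = 0.93 × √(42/2) = 0.93 × 4.583 = 4.262.
z_β = 4.262 − 2.576 = 1.686.
Power = Φ(1.686) = 0.954.

power ≈ 0.95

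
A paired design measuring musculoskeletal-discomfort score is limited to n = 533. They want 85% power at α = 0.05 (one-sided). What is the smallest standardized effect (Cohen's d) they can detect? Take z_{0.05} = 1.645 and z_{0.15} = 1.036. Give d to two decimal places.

For a single sample (or paired design) of n = 533: d_min = (z_{α} + z_β)/√n.
z-sum = 1.645 + 1.036 = 2.681.
d_min = 2.681 / √533 = 2.681 / 23.087 = 0.116.

d_min ≈ 0.12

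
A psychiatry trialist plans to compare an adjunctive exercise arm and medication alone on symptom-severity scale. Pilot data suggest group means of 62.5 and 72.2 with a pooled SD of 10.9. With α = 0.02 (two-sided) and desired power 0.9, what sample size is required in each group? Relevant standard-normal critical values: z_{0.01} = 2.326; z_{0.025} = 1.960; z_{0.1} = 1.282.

n = 33 per group

Cohen's d = |M₁ − M₂| / SD_pooled = |62.5 − 72.2| / 10.9 = 9.7 / 10.9 = 0.890.
For two independent groups with equal n: n = 2·((z_{α/2} + z_β) / d)².
z_{α/2} + z_β = 2.326 + 1.282 = 3.608.
n = 2 × (3.608 / 0.890)² = 2 × 4.054² = 2 × 16.43 = 32.9.
Round up to the next whole participant.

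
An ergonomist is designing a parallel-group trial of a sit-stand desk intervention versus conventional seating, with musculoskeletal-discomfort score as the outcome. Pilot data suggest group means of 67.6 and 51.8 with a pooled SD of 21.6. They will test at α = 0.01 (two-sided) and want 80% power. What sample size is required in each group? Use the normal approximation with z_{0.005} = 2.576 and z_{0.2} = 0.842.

Cohen's d = |M₁ − M₂| / SD_pooled = |67.6 − 51.8| / 21.6 = 15.8 / 21.6 = 0.731.
For two independent groups with equal n: n = 2·((z_{α/2} + z_β) / d)².
z_{α/2} + z_β = 2.576 + 0.842 = 3.418.
n = 2 × (3.418 / 0.731)² = 2 × 4.676² = 2 × 21.86 = 43.7.
Round up to the next whole participant.

n = 44 per group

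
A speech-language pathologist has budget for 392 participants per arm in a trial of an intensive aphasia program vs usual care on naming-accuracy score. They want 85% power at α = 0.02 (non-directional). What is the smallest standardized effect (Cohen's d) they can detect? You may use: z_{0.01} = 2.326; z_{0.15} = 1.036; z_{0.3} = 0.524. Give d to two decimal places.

d_min ≈ 0.24

For two independent groups of n = 392 each: d_min = (z_{α/2} + z_β)·√(2/n).
z-sum = 2.326 + 1.036 = 3.362.
d_min = 3.362 × √(2/392) = 3.362 × 0.0714 = 0.240.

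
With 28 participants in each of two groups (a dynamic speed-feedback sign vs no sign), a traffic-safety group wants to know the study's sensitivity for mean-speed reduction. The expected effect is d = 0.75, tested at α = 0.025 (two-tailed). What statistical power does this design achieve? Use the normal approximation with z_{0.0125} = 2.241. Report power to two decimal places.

For two equal groups, power = Φ(d·√(n/2) − z_{α/2}).
d·√(n/2) = 0.75 × √(28/2) = 0.75 × 3.742 = 2.806.
z_β = 2.806 − 2.241 = 0.565.
Power = Φ(0.565) = 0.714.

power ≈ 0.71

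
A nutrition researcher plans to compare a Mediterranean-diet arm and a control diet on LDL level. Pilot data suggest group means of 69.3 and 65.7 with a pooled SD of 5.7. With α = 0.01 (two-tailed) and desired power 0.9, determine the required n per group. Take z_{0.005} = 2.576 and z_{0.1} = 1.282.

n = 75 per group

Cohen's d = |M₁ − M₂| / SD_pooled = |69.3 − 65.7| / 5.7 = 3.6 / 5.7 = 0.632.
For two independent groups with equal n: n = 2·((z_{α/2} + z_β) / d)².
z_{α/2} + z_β = 2.576 + 1.282 = 3.858.
n = 2 × (3.858 / 0.632)² = 2 × 6.104² = 2 × 37.26 = 74.5.
Round up to the next whole participant.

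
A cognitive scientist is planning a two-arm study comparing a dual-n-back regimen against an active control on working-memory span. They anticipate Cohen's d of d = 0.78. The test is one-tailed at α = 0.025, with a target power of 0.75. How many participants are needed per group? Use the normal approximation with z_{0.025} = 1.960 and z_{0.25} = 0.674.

n = 23 per group

For two independent groups with equal n: n = 2·((z_{α} + z_β) / d)².
z_{α} + z_β = 1.960 + 0.674 = 2.634.
n = 2 × (2.634 / 0.78)² = 2 × 3.377² = 2 × 11.40 = 22.8.
Round up to the next whole participant.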